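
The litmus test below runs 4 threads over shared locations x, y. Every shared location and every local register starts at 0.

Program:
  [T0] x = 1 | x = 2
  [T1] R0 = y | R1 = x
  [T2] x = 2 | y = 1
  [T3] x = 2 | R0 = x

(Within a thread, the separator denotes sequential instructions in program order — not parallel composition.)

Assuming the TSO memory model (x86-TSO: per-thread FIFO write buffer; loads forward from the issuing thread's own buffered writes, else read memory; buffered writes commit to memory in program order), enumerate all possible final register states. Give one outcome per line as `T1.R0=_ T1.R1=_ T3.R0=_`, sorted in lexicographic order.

outcome vector order: (T1.R0,T1.R1,T3.R0)
|TSO outcomes| = 10

T1.R0=0 T1.R1=0 T3.R0=1
T1.R0=0 T1.R1=0 T3.R0=2
T1.R0=0 T1.R1=1 T3.R0=1
T1.R0=0 T1.R1=1 T3.R0=2
T1.R0=0 T1.R1=2 T3.R0=1
T1.R0=0 T1.R1=2 T3.R0=2
T1.R0=1 T1.R1=1 T3.R0=1
T1.R0=1 T1.R1=1 T3.R0=2
T1.R0=1 T1.R1=2 T3.R0=1
T1.R0=1 T1.R1=2 T3.R0=2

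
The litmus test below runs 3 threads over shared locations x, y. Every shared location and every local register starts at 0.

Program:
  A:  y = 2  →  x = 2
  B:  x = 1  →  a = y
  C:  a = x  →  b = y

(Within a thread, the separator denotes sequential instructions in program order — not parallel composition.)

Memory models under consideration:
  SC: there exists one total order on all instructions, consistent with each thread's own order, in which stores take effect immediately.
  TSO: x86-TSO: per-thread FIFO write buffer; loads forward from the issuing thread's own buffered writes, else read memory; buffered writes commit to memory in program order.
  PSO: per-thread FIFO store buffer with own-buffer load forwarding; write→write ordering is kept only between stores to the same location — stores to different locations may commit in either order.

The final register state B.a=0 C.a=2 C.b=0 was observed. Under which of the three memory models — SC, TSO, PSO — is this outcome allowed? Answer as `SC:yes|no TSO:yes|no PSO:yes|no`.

SC:no TSO:no PSO:yes

outcome vector order: (B.a,C.a,C.b)
under SC → 000; 002; 010; 012; 022; 200; 202; 210; 212; 222
under TSO → 000; 002; 010; 012; 022; 200; 202; 210; 212; 222
under PSO → 000; 002; 010; 012; 020; 022; 200; 202; 210; 212; 220; 222
target 020 ∈ {PSO}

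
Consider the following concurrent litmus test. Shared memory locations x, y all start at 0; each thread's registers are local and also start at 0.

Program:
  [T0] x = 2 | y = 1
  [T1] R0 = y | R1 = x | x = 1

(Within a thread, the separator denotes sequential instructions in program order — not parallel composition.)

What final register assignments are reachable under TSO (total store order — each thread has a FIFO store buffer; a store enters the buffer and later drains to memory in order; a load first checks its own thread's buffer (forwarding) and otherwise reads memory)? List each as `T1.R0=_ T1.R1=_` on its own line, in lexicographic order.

outcome vector order: (T1.R0,T1.R1)
|TSO outcomes| = 3

T1.R0=0 T1.R1=0
T1.R0=0 T1.R1=2
T1.R0=1 T1.R1=2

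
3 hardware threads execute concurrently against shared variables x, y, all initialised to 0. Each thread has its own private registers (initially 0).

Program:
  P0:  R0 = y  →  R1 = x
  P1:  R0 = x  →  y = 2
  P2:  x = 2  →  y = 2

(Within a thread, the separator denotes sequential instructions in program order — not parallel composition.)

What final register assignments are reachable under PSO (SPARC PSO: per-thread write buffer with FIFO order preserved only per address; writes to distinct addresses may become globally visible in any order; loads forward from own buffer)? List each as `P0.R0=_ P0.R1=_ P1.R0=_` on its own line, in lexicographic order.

outcome vector order: (P0.R0,P0.R1,P1.R0)
|PSO outcomes| = 8

P0.R0=0 P0.R1=0 P1.R0=0
P0.R0=0 P0.R1=0 P1.R0=2
P0.R0=0 P0.R1=2 P1.R0=0
P0.R0=0 P0.R1=2 P1.R0=2
P0.R0=2 P0.R1=0 P1.R0=0
P0.R0=2 P0.R1=0 P1.R0=2
P0.R0=2 P0.R1=2 P1.R0=0
P0.R0=2 P0.R1=2 P1.R0=2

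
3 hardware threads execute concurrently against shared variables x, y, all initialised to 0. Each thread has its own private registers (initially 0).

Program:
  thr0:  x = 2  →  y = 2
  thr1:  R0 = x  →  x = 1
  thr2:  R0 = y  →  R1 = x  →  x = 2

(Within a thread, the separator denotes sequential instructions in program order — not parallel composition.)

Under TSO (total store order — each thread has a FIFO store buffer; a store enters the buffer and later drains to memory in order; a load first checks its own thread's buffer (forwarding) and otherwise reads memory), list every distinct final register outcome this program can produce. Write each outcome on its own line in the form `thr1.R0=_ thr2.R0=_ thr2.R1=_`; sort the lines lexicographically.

thr1.R0=0 thr2.R0=0 thr2.R1=0
thr1.R0=0 thr2.R0=0 thr2.R1=1
thr1.R0=0 thr2.R0=0 thr2.R1=2
thr1.R0=0 thr2.R0=2 thr2.R1=1
thr1.R0=0 thr2.R0=2 thr2.R1=2
thr1.R0=2 thr2.R0=0 thr2.R1=0
thr1.R0=2 thr2.R0=0 thr2.R1=1
thr1.R0=2 thr2.R0=0 thr2.R1=2
thr1.R0=2 thr2.R0=2 thr2.R1=1
thr1.R0=2 thr2.R0=2 thr2.R1=2

outcome vector order: (thr1.R0,thr2.R0,thr2.R1)
|TSO outcomes| = 10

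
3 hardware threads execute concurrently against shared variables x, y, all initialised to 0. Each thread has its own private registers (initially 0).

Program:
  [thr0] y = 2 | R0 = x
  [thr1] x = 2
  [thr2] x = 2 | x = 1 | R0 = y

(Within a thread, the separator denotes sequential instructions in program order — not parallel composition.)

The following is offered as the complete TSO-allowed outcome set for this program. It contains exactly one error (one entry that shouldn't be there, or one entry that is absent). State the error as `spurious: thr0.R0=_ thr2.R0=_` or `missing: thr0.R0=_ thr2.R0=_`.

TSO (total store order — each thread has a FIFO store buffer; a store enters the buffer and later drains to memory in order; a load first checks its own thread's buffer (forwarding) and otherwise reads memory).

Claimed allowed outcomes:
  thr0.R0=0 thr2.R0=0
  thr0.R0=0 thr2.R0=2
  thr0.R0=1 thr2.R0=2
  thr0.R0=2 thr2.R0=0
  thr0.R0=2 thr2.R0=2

missing: thr0.R0=1 thr2.R0=0

outcome vector order: (thr0.R0,thr2.R0)
TSO (6): 0/0 0/2 1/0 1/2 2/0 2/2
TSO∖claimed = {1/0}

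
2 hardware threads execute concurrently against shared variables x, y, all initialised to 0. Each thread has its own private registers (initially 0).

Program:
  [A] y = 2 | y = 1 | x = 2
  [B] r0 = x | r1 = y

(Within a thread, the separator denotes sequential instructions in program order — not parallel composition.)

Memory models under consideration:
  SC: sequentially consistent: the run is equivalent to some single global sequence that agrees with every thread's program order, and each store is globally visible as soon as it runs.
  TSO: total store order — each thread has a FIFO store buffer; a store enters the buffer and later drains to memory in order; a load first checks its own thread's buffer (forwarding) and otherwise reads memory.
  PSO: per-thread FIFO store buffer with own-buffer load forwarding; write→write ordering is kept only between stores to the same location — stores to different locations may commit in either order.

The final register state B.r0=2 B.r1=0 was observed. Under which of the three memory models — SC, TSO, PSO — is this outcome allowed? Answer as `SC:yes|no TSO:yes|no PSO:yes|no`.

SC:no TSO:no PSO:yes

outcome vector order: (B.r0,B.r1)
[SC] allowed = {(0,0), (0,1), (0,2), (2,1)}
[TSO] allowed = {(0,0), (0,1), (0,2), (2,1)}
[PSO] allowed = {(0,0), (0,1), (0,2), (2,0), (2,1), (2,2)}
target (2,0) ∈ {PSO}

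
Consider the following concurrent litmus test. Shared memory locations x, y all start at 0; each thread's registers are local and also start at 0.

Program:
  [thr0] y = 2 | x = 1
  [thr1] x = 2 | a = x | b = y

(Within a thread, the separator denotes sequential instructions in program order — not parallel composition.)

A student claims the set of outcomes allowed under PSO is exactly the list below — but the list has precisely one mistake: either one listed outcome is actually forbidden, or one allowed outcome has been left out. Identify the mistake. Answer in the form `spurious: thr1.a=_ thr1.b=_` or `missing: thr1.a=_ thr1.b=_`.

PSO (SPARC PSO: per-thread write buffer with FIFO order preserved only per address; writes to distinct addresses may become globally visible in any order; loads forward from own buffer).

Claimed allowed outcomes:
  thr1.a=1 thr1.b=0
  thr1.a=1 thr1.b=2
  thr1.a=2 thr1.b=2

missing: thr1.a=2 thr1.b=0

outcome vector order: (thr1.a,thr1.b)
under PSO → <1 0>, <1 2>, <2 0>, <2 2>
PSO∖claimed = {<2 0>}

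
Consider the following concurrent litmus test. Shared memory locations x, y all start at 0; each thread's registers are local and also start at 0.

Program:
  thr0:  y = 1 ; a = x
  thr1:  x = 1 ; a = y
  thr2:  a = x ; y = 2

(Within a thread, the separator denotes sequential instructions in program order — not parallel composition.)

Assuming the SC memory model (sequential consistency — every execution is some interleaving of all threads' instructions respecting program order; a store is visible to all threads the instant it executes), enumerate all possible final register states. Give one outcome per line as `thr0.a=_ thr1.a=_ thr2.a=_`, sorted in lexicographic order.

thr0.a=0 thr1.a=1 thr2.a=0
thr0.a=0 thr1.a=1 thr2.a=1
thr0.a=0 thr1.a=2 thr2.a=0
thr0.a=0 thr1.a=2 thr2.a=1
thr0.a=1 thr1.a=0 thr2.a=0
thr0.a=1 thr1.a=0 thr2.a=1
thr0.a=1 thr1.a=1 thr2.a=0
thr0.a=1 thr1.a=1 thr2.a=1
thr0.a=1 thr1.a=2 thr2.a=0
thr0.a=1 thr1.a=2 thr2.a=1

outcome vector order: (thr0.a,thr1.a,thr2.a)
|SC outcomes| = 10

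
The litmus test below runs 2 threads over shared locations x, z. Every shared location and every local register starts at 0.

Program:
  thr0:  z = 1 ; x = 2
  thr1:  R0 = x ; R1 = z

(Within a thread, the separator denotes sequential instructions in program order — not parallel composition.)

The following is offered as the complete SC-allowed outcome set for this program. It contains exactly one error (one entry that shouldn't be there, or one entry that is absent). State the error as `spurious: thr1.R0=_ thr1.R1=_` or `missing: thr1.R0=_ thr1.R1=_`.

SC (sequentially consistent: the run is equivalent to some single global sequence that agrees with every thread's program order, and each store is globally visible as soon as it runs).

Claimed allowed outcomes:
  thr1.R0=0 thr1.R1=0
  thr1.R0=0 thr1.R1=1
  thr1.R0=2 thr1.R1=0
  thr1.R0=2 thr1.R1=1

outcome vector order: (thr1.R0,thr1.R1)
[SC] allowed = {0/0 0/1 2/1}
claimed∖SC = {2/0}

spurious: thr1.R0=2 thr1.R1=0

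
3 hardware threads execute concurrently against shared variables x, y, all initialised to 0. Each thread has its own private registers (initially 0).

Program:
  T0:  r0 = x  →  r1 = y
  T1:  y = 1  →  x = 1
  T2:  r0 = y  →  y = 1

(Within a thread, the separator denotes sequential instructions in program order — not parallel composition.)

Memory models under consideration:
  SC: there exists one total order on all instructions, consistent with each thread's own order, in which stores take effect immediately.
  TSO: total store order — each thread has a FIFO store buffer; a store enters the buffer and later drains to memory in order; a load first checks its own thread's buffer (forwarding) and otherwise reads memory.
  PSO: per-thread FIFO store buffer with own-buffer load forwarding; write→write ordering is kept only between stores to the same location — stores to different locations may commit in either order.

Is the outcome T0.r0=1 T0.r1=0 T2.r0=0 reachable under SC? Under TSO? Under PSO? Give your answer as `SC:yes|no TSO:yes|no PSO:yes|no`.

SC:no TSO:no PSO:yes

outcome vector order: (T0.r0,T0.r1,T2.r0)
under SC → 000, 001, 010, 011, 110, 111
under TSO → 000, 001, 010, 011, 110, 111
under PSO → 000, 001, 010, 011, 100, 101, 110, 111
target 100 ∈ {PSO}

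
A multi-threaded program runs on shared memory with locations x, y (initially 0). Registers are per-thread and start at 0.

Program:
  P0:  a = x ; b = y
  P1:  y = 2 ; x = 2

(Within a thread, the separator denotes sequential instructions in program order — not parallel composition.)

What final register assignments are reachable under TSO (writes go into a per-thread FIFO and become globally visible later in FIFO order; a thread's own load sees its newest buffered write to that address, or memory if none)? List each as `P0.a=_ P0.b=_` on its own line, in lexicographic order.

P0.a=0 P0.b=0
P0.a=0 P0.b=2
P0.a=2 P0.b=2

outcome vector order: (P0.a,P0.b)
|TSO outcomes| = 3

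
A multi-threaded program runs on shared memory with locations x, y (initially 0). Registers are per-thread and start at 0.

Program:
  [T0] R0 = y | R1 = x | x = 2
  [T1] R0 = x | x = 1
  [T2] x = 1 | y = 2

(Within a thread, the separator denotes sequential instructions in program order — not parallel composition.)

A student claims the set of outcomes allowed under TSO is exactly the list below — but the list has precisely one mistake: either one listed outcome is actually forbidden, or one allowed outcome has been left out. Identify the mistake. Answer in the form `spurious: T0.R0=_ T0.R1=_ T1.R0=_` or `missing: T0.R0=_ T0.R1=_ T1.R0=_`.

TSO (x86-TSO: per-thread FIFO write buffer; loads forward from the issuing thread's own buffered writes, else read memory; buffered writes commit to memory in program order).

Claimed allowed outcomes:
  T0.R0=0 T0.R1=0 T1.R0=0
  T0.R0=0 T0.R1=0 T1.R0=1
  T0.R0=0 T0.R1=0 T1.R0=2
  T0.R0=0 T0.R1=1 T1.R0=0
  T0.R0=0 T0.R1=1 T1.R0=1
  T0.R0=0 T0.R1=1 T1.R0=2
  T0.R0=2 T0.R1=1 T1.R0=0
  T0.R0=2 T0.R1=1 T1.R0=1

outcome vector order: (T0.R0,T0.R1,T1.R0)
under TSO → 0/0/0, 0/0/1, 0/0/2, 0/1/0, 0/1/1, 0/1/2, 2/1/0, 2/1/1, 2/1/2
TSO∖claimed = {2/1/2}

missing: T0.R0=2 T0.R1=1 T1.R0=2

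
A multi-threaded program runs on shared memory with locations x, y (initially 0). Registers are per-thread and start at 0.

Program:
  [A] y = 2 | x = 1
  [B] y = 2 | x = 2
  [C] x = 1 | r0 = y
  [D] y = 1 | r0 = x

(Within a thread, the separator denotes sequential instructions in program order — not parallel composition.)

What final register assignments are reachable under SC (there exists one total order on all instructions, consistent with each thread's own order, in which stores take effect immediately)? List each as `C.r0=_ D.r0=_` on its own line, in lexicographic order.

C.r0=0 D.r0=1
C.r0=0 D.r0=2
C.r0=1 D.r0=0
C.r0=1 D.r0=1
C.r0=1 D.r0=2
C.r0=2 D.r0=0
C.r0=2 D.r0=1
C.r0=2 D.r0=2

outcome vector order: (C.r0,D.r0)
|SC outcomes| = 8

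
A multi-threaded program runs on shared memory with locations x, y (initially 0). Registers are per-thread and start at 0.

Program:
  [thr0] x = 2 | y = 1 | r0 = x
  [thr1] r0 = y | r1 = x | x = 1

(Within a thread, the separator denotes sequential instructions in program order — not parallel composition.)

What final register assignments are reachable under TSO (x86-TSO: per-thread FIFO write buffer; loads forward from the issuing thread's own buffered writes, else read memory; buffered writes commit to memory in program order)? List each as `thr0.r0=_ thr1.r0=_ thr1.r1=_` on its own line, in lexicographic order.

thr0.r0=1 thr1.r0=0 thr1.r1=0
thr0.r0=1 thr1.r0=0 thr1.r1=2
thr0.r0=1 thr1.r0=1 thr1.r1=2
thr0.r0=2 thr1.r0=0 thr1.r1=0
thr0.r0=2 thr1.r0=0 thr1.r1=2
thr0.r0=2 thr1.r0=1 thr1.r1=2

outcome vector order: (thr0.r0,thr1.r0,thr1.r1)
|TSO outcomes| = 6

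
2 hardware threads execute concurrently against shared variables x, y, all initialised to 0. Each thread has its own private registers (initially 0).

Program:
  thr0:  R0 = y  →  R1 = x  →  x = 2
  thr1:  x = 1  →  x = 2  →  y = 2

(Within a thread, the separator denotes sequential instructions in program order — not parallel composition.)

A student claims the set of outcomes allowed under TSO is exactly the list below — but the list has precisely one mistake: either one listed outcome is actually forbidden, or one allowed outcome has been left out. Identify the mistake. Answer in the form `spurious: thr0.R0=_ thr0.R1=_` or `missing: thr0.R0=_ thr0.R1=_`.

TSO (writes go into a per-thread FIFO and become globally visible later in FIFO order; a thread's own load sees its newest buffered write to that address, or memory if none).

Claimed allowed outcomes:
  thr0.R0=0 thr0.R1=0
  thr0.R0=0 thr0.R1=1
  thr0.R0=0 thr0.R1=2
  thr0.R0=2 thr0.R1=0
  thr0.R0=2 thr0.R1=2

outcome vector order: (thr0.R0,thr0.R1)
TSO: 4 outcomes — {00, 01, 02, 22}
claimed∖TSO = {20}

spurious: thr0.R0=2 thr0.R1=0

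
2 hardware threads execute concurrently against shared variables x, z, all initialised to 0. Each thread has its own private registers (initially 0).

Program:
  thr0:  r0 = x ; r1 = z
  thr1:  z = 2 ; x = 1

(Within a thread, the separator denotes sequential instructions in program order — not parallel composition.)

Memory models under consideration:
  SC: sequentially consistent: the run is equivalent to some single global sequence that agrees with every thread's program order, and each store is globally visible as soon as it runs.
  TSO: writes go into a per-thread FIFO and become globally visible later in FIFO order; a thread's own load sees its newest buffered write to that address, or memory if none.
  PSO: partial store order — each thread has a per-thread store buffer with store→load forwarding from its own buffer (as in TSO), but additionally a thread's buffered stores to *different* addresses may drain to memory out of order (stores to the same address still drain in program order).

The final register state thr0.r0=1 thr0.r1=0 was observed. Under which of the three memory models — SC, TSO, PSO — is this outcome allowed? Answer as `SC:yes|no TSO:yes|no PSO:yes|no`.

SC:no TSO:no PSO:yes

outcome vector order: (thr0.r0,thr0.r1)
under SC → 0/0; 0/2; 1/2
under TSO → 0/0; 0/2; 1/2
under PSO → 0/0; 0/2; 1/0; 1/2
target 1/0 ∈ {PSO}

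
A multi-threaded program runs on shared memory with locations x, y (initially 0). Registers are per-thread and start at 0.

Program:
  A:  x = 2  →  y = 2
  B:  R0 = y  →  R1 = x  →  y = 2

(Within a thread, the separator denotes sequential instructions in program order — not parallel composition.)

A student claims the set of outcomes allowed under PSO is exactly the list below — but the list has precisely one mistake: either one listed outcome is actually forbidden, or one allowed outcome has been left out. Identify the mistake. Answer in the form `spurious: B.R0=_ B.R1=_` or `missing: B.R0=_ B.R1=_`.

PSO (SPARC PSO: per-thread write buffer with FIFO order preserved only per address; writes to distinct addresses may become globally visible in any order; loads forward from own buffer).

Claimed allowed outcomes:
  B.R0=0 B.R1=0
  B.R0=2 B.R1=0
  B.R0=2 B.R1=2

outcome vector order: (B.R0,B.R1)
PSO: 4 outcomes — {<0 0>, <0 2>, <2 0>, <2 2>}
PSO∖claimed = {<0 2>}

missing: B.R0=0 B.R1=2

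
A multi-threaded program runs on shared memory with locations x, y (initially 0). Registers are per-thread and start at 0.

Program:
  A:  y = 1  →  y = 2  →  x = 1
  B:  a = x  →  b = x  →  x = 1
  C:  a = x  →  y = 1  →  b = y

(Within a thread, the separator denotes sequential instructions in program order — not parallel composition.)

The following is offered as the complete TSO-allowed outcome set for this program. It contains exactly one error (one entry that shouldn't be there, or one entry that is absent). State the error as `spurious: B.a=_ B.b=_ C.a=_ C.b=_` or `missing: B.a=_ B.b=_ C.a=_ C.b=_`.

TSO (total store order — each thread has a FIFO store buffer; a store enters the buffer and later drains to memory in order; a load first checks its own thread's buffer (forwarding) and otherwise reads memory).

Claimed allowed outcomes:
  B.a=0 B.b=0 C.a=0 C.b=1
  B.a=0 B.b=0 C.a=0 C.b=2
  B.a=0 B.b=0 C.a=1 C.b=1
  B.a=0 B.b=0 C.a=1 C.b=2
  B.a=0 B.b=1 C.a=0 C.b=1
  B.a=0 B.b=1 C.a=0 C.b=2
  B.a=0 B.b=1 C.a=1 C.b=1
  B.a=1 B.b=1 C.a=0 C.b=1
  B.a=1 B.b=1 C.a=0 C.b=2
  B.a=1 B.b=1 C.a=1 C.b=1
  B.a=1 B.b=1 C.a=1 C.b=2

outcome vector order: (B.a,B.b,C.a,C.b)
TSO: 10 outcomes — {0001 0002 0011 0012 0101 0102 0111 1101 1102 1111}
claimed∖TSO = {1112}

spurious: B.a=1 B.b=1 C.a=1 C.b=2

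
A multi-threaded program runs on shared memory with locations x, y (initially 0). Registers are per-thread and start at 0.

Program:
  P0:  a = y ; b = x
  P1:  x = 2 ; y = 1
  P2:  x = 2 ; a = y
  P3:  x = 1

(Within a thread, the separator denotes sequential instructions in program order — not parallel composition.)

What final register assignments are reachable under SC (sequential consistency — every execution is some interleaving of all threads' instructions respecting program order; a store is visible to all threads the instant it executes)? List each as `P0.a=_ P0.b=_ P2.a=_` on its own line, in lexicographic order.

P0.a=0 P0.b=0 P2.a=0
P0.a=0 P0.b=0 P2.a=1
P0.a=0 P0.b=1 P2.a=0
P0.a=0 P0.b=1 P2.a=1
P0.a=0 P0.b=2 P2.a=0
P0.a=0 P0.b=2 P2.a=1
P0.a=1 P0.b=1 P2.a=0
P0.a=1 P0.b=1 P2.a=1
P0.a=1 P0.b=2 P2.a=0
P0.a=1 P0.b=2 P2.a=1

outcome vector order: (P0.a,P0.b,P2.a)
|SC outcomes| = 10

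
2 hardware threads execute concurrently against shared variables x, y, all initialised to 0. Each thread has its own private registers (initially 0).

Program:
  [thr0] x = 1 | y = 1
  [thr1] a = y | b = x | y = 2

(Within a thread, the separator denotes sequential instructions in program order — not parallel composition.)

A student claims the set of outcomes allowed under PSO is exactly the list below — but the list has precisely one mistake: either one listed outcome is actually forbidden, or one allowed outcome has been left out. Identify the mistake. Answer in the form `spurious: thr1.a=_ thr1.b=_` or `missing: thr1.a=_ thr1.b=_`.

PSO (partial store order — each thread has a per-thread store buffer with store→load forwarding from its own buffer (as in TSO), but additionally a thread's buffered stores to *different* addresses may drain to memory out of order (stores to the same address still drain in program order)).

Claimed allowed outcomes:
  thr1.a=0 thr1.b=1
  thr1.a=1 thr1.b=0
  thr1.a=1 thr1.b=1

outcome vector order: (thr1.a,thr1.b)
under PSO → <0 0>, <0 1>, <1 0>, <1 1>
PSO∖claimed = {<0 0>}

missing: thr1.a=0 thr1.b=0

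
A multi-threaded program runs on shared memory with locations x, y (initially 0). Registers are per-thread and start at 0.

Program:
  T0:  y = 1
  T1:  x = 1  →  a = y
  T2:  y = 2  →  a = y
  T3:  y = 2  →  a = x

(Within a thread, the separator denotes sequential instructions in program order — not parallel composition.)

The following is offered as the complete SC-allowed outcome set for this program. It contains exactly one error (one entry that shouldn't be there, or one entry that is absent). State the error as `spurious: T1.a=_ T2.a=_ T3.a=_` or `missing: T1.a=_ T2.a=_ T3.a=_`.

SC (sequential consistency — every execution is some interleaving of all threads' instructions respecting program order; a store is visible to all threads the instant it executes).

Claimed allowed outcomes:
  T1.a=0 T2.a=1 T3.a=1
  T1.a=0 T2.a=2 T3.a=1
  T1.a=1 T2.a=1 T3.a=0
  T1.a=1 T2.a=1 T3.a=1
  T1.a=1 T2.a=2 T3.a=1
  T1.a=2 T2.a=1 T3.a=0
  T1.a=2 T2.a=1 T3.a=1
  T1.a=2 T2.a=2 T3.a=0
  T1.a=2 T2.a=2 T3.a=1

missing: T1.a=1 T2.a=2 T3.a=0

outcome vector order: (T1.a,T2.a,T3.a)
under SC → 011 021 110 111 120 121 210 211 220 221
SC∖claimed = {120}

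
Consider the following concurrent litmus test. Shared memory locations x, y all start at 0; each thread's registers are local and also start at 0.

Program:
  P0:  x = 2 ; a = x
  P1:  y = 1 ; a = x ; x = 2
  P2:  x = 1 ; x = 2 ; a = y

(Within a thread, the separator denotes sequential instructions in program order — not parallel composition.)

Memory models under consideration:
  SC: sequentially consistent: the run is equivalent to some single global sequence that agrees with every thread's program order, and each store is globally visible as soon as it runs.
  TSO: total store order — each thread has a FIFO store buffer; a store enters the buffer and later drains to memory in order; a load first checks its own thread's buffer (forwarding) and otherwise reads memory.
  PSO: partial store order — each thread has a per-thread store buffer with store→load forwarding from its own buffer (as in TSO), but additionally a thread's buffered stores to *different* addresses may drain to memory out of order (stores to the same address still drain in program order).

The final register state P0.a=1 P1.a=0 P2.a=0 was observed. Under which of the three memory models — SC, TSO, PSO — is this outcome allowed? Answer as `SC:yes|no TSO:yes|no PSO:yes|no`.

outcome vector order: (P0.a,P1.a,P2.a)
under SC → (1,0,1); (1,1,1); (1,2,0); (1,2,1); (2,0,1); (2,1,1); (2,2,0); (2,2,1)
under TSO → (1,0,0); (1,0,1); (1,1,0); (1,1,1); (1,2,0); (1,2,1); (2,0,0); (2,0,1); (2,1,0); (2,1,1); (2,2,0); (2,2,1)
under PSO → (1,0,0); (1,0,1); (1,1,0); (1,1,1); (1,2,0); (1,2,1); (2,0,0); (2,0,1); (2,1,0); (2,1,1); (2,2,0); (2,2,1)
target (1,0,0) ∈ {TSO,PSO}

SC:no TSO:yes PSO:yes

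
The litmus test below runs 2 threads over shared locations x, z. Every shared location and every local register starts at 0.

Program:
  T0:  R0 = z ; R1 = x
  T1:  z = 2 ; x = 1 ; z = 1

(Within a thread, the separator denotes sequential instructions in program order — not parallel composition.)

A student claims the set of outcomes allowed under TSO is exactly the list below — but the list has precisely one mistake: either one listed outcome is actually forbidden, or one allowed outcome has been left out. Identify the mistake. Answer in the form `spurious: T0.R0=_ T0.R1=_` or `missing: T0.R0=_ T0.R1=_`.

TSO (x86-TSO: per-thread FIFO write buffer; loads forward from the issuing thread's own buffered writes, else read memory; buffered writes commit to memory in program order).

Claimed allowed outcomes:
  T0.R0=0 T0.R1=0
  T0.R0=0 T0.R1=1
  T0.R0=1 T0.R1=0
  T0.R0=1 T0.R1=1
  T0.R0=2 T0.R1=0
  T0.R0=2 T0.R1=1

spurious: T0.R0=1 T0.R1=0

outcome vector order: (T0.R0,T0.R1)
[TSO] allowed = {0/0; 0/1; 1/1; 2/0; 2/1}
claimed∖TSO = {1/0}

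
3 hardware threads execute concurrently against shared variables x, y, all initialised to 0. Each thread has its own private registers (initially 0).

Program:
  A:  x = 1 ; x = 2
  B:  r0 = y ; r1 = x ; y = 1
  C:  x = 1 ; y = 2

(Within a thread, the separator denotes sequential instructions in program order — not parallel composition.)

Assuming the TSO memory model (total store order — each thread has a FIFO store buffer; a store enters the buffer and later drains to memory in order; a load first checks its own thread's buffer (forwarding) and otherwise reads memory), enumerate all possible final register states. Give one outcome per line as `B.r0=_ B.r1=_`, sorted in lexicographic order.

B.r0=0 B.r1=0
B.r0=0 B.r1=1
B.r0=0 B.r1=2
B.r0=2 B.r1=1
B.r0=2 B.r1=2

outcome vector order: (B.r0,B.r1)
|TSO outcomes| = 5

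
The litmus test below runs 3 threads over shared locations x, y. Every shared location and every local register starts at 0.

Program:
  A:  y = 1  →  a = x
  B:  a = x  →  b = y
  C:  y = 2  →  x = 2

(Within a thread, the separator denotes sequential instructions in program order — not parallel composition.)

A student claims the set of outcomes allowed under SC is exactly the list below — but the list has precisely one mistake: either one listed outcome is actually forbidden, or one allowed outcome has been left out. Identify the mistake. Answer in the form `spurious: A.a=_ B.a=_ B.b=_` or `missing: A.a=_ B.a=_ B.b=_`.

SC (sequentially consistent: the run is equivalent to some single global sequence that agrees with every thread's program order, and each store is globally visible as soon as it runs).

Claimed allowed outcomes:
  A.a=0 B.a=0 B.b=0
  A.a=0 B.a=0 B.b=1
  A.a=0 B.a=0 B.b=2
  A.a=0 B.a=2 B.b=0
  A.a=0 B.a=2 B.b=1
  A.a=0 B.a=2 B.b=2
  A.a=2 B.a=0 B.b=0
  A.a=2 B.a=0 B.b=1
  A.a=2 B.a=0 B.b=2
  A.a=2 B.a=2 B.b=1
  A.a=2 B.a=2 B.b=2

spurious: A.a=0 B.a=2 B.b=0

outcome vector order: (A.a,B.a,B.b)
SC: 10 outcomes — {0/0/0; 0/0/1; 0/0/2; 0/2/1; 0/2/2; 2/0/0; 2/0/1; 2/0/2; 2/2/1; 2/2/2}
claimed∖SC = {0/2/0}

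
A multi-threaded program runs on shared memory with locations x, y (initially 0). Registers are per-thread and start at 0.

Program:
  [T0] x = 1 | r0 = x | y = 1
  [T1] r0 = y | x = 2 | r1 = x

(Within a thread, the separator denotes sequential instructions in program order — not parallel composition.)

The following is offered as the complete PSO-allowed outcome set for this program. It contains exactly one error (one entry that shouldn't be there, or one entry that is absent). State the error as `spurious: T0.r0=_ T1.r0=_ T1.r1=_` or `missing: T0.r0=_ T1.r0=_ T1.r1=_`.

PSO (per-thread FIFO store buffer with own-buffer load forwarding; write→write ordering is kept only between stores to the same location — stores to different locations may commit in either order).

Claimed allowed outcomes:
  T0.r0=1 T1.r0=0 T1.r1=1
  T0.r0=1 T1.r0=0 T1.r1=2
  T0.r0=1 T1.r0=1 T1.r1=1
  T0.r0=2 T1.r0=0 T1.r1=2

outcome vector order: (T0.r0,T1.r0,T1.r1)
under PSO → 1/0/1 1/0/2 1/1/1 1/1/2 2/0/2
PSO∖claimed = {1/1/2}

missing: T0.r0=1 T1.r0=1 T1.r1=2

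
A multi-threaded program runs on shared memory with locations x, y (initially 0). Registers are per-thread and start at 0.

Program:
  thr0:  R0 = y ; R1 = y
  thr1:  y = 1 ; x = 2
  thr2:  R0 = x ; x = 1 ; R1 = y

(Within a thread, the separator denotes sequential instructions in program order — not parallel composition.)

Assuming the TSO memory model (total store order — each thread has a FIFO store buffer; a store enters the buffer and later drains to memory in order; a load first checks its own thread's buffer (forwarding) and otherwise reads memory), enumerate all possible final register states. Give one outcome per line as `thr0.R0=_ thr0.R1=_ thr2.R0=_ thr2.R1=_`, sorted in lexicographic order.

thr0.R0=0 thr0.R1=0 thr2.R0=0 thr2.R1=0
thr0.R0=0 thr0.R1=0 thr2.R0=0 thr2.R1=1
thr0.R0=0 thr0.R1=0 thr2.R0=2 thr2.R1=1
thr0.R0=0 thr0.R1=1 thr2.R0=0 thr2.R1=0
thr0.R0=0 thr0.R1=1 thr2.R0=0 thr2.R1=1
thr0.R0=0 thr0.R1=1 thr2.R0=2 thr2.R1=1
thr0.R0=1 thr0.R1=1 thr2.R0=0 thr2.R1=0
thr0.R0=1 thr0.R1=1 thr2.R0=0 thr2.R1=1
thr0.R0=1 thr0.R1=1 thr2.R0=2 thr2.R1=1

outcome vector order: (thr0.R0,thr0.R1,thr2.R0,thr2.R1)
|TSO outcomes| = 9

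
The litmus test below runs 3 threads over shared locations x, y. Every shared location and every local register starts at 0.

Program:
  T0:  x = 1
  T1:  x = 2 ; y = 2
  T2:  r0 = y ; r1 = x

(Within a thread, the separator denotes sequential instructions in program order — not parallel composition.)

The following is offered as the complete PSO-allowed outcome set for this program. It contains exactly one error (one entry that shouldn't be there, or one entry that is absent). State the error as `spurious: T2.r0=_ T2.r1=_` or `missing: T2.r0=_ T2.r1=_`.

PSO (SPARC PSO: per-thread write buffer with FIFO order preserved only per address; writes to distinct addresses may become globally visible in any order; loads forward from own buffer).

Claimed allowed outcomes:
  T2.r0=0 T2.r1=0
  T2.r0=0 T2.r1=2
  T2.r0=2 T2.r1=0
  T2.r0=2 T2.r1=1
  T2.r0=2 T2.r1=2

outcome vector order: (T2.r0,T2.r1)
[PSO] allowed = {00; 01; 02; 20; 21; 22}
PSO∖claimed = {01}

missing: T2.r0=0 T2.r1=1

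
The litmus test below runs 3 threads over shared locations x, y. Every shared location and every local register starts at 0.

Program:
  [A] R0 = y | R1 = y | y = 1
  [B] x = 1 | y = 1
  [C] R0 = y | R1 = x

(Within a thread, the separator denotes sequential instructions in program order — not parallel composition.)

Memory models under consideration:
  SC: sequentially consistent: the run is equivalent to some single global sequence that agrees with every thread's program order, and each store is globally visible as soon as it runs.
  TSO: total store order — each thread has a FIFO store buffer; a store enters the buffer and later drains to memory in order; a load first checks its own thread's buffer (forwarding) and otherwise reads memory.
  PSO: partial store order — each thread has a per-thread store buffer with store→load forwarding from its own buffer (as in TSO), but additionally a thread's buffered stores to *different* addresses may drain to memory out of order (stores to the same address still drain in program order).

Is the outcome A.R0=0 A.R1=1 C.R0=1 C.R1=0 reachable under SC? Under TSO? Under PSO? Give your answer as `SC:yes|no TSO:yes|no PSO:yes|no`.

outcome vector order: (A.R0,A.R1,C.R0,C.R1)
SC (10): 0/0/0/0, 0/0/0/1, 0/0/1/0, 0/0/1/1, 0/1/0/0, 0/1/0/1, 0/1/1/1, 1/1/0/0, 1/1/0/1, 1/1/1/1
TSO (10): 0/0/0/0, 0/0/0/1, 0/0/1/0, 0/0/1/1, 0/1/0/0, 0/1/0/1, 0/1/1/1, 1/1/0/0, 1/1/0/1, 1/1/1/1
PSO (12): 0/0/0/0, 0/0/0/1, 0/0/1/0, 0/0/1/1, 0/1/0/0, 0/1/0/1, 0/1/1/0, 0/1/1/1, 1/1/0/0, 1/1/0/1, 1/1/1/0, 1/1/1/1
target 0/1/1/0 ∈ {PSO}

SC:no TSO:no PSO:yes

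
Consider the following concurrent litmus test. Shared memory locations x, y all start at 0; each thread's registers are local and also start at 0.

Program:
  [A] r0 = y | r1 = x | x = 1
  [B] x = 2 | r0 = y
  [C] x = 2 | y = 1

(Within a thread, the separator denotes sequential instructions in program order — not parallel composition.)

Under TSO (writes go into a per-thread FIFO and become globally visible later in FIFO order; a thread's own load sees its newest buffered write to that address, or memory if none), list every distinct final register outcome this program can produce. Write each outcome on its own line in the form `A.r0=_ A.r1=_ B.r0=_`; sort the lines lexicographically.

A.r0=0 A.r1=0 B.r0=0
A.r0=0 A.r1=0 B.r0=1
A.r0=0 A.r1=2 B.r0=0
A.r0=0 A.r1=2 B.r0=1
A.r0=1 A.r1=2 B.r0=0
A.r0=1 A.r1=2 B.r0=1

outcome vector order: (A.r0,A.r1,B.r0)
|TSO outcomes| = 6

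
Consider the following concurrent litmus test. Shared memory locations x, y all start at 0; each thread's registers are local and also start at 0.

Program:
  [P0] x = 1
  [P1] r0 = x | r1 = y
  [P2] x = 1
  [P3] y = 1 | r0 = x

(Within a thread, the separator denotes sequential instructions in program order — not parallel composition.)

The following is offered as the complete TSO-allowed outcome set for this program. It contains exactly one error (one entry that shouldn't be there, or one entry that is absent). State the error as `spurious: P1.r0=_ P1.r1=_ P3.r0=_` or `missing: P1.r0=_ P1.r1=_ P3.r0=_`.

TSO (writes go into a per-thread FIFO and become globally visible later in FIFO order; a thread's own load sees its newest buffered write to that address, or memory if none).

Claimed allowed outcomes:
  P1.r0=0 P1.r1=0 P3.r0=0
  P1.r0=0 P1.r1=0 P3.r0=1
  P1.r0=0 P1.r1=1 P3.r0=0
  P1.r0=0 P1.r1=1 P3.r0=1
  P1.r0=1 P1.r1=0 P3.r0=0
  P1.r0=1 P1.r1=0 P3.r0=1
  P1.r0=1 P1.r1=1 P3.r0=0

missing: P1.r0=1 P1.r1=1 P3.r0=1

outcome vector order: (P1.r0,P1.r1,P3.r0)
under TSO → 0/0/0 0/0/1 0/1/0 0/1/1 1/0/0 1/0/1 1/1/0 1/1/1
TSO∖claimed = {1/1/1}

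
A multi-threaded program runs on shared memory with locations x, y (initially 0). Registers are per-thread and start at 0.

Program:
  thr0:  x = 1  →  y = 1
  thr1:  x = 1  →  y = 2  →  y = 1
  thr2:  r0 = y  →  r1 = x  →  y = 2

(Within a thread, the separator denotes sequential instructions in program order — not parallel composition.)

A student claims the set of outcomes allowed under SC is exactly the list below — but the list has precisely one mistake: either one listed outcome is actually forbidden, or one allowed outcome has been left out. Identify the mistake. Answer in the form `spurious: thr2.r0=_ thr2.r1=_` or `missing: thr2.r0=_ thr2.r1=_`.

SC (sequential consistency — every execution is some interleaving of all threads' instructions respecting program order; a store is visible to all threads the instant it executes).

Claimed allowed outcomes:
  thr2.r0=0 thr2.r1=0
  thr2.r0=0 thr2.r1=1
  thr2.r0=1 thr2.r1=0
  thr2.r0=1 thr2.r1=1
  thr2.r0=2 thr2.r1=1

spurious: thr2.r0=1 thr2.r1=0

outcome vector order: (thr2.r0,thr2.r1)
[SC] allowed = {<0 0>, <0 1>, <1 1>, <2 1>}
claimed∖SC = {<1 0>}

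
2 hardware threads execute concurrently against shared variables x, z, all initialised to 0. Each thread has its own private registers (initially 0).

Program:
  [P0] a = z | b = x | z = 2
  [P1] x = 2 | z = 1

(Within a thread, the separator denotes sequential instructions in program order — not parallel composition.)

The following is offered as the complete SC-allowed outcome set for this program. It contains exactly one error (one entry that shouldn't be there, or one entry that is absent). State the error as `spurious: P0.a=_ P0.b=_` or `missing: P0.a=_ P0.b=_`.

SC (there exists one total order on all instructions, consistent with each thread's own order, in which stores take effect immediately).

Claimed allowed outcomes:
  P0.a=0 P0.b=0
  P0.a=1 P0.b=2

outcome vector order: (P0.a,P0.b)
under SC → 00; 02; 12
SC∖claimed = {02}

missing: P0.a=0 P0.b=2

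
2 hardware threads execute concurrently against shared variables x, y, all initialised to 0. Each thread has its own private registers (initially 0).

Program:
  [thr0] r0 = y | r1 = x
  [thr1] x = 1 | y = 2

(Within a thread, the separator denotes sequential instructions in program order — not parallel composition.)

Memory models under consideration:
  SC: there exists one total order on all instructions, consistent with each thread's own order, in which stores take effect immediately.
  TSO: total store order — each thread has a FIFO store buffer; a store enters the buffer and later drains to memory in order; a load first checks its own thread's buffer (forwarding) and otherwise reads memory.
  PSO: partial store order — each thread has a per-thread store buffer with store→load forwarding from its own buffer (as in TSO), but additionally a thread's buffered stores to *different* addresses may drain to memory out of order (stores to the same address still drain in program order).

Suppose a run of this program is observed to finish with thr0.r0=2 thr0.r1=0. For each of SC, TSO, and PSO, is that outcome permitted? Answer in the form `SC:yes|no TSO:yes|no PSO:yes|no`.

outcome vector order: (thr0.r0,thr0.r1)
[SC] allowed = {00, 01, 21}
[TSO] allowed = {00, 01, 21}
[PSO] allowed = {00, 01, 20, 21}
target 20 ∈ {PSO}

SC:no TSO:no PSO:yes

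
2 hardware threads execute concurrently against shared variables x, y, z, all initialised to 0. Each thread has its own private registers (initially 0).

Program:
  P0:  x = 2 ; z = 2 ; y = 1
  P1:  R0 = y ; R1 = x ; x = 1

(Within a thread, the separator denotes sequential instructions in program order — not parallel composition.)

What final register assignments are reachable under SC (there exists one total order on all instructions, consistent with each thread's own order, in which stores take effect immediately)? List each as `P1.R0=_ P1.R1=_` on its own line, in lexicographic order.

outcome vector order: (P1.R0,P1.R1)
|SC outcomes| = 3

P1.R0=0 P1.R1=0
P1.R0=0 P1.R1=2
P1.R0=1 P1.R1=2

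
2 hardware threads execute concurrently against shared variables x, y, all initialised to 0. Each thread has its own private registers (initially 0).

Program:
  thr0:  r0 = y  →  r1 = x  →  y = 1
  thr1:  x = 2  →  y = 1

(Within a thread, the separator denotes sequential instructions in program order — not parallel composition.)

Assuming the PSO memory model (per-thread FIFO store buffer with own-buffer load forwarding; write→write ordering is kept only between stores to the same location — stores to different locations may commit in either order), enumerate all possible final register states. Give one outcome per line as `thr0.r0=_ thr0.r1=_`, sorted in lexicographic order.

outcome vector order: (thr0.r0,thr0.r1)
|PSO outcomes| = 4

thr0.r0=0 thr0.r1=0
thr0.r0=0 thr0.r1=2
thr0.r0=1 thr0.r1=0
thr0.r0=1 thr0.r1=2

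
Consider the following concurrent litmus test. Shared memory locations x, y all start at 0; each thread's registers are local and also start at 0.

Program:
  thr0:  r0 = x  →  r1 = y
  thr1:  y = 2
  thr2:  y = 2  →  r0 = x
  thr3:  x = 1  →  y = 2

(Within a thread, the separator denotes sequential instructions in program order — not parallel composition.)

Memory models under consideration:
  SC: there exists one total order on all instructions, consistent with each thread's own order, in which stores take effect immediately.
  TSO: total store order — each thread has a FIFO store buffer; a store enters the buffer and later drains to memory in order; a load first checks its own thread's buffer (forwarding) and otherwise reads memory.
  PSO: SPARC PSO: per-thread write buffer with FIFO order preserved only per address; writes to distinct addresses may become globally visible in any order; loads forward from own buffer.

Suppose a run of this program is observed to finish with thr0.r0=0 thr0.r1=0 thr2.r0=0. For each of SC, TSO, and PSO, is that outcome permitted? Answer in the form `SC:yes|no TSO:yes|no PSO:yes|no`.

outcome vector order: (thr0.r0,thr0.r1,thr2.r0)
[SC] allowed = {0/0/0; 0/0/1; 0/2/0; 0/2/1; 1/0/1; 1/2/0; 1/2/1}
[TSO] allowed = {0/0/0; 0/0/1; 0/2/0; 0/2/1; 1/0/0; 1/0/1; 1/2/0; 1/2/1}
[PSO] allowed = {0/0/0; 0/0/1; 0/2/0; 0/2/1; 1/0/0; 1/0/1; 1/2/0; 1/2/1}
target 0/0/0 ∈ {SC,TSO,PSO}

SC:yes TSO:yes PSO:yes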